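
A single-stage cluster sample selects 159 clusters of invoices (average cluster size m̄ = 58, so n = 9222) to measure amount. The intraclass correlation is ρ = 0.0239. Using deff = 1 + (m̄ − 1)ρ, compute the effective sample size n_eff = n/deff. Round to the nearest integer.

deff = 1 + (58 − 1)·0.0239 = 1 + 1.3623 = 2.3623.
n_eff = 9222 / 2.3623 = 3904.

3904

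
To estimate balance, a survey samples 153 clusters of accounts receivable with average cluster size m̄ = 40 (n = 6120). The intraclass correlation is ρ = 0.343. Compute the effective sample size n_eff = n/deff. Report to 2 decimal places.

425.68

deff = 1 + (40 − 1)·0.343 = 1 + 13.377 = 14.377.
n_eff = 6120 / 14.377 = 425.68.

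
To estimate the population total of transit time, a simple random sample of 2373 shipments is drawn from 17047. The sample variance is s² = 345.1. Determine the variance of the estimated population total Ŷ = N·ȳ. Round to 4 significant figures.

3.638 × 10^7

Var(Ŷ) = N²·Var(ȳ) = N²·(1 − n/N)·s²/n.
f = 2373/17047 = 0.13920338; Var(ȳ) = 0.86079662·345.1/2373 = 0.1251837.
Var(Ŷ) = 17047² · 0.1251837 = 3.6378409 × 10^7.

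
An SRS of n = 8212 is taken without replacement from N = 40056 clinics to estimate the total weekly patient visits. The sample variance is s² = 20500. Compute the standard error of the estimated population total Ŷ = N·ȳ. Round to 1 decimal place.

Var(Ŷ) = N²·Var(ȳ) = N²·(1 − n/N)·s²/n.
f = 8212/40056 = 0.20501298; Var(ȳ) = 0.79498702·20500/8212 = 1.9845633.
Var(Ŷ) = 40056² · 1.9845633 = 3.1841983 × 10^9.
SE(Ŷ) = √(3.1841983 × 10^9) = 56428.7.

56428.7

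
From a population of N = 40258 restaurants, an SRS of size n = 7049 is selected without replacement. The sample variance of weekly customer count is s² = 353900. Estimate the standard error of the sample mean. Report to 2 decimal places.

Under SRS without replacement, Var(ȳ) = (1 − f)·s²/n with f = n/N = 7049/40258 = 0.17509563.
Var(ȳ) = (1 − 0.17509563)·353900/7049 = 0.82490437·50.205703 = 41.414904.
SE(ȳ) = √(41.414904) = 6.44.

6.44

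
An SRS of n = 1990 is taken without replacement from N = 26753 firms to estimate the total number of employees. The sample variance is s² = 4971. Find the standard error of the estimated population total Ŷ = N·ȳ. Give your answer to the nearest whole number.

40680

Var(Ŷ) = N²·Var(ȳ) = N²·(1 − n/N)·s²/n.
f = 1990/26753 = 0.07438418; Var(ȳ) = 0.92561582·4971/1990 = 2.312179.
Var(Ŷ) = 26753² · 2.312179 = 1.6548797 × 10^9.
SE(Ŷ) = √(1.6548797 × 10^9) = 40680.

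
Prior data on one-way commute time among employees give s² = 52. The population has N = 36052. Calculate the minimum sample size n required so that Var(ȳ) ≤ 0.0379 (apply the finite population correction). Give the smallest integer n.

1322

Without fpc, n₀ = s²/D = 52/0.0379 = 1372.0317.
With fpc, (1 − n/N)·s²/n ≤ D requires n ≥ n₀/(1 + n₀/N) = 1372.0317/(1 + 1372.0317/36052) = 1321.7306.
Rounding up, n = 1322.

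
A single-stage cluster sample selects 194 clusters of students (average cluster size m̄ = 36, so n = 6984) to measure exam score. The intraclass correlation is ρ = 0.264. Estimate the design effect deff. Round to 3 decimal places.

deff = 1 + (36 − 1)·0.264 = 1 + 9.24 = 10.24.

10.240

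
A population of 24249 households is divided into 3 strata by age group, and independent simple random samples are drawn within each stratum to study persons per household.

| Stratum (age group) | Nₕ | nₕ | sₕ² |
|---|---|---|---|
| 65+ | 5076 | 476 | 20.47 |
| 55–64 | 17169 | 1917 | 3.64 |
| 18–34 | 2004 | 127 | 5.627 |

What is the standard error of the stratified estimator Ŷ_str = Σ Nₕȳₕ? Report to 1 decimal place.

Var(Ŷ_str) = Σₕ Nₕ²(1 − fₕ)sₕ²/nₕ.
65+: 5076²·(1 − 476/5076)·20.47/476 = 1.0041309 × 10^6.
55–64: 17169²·(1 − 1917/17169)·3.64/1917 = 497222.84.
18–34: 2004²·(1 − 127/2004)·5.627/127 = 166661.46.
Sum = 1.6680152 × 10^6.
SE = √(1.6680152 × 10^6) = 1291.5.

1291.5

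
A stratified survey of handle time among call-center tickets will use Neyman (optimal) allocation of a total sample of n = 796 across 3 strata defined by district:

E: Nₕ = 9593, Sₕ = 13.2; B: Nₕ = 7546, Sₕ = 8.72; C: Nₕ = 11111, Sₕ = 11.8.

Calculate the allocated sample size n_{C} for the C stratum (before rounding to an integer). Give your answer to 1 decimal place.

Neyman allocation: nₕ = n·NₕSₕ / Σⱼ NⱼSⱼ.
Σ NⱼSⱼ = 9593·13.2 + 7546·8.72 + 11111·11.8 = 323538.52.
n_{C} = 796·11111·11.8 / 323538.52 = 322.6.

322.6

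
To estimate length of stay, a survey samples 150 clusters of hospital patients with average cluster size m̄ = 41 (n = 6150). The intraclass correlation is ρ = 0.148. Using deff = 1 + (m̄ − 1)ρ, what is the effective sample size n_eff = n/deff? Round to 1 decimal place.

888.7

deff = 1 + (41 − 1)·0.148 = 1 + 5.92 = 6.92.
n_eff = 6150 / 6.92 = 888.7.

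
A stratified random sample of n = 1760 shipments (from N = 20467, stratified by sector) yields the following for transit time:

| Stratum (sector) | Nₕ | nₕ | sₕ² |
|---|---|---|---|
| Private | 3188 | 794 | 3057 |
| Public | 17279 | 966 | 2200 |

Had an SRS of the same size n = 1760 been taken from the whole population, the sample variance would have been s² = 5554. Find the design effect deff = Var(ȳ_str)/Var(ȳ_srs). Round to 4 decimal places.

0.5556

Var(ȳ_str) = Σ Wₕ²(1−fₕ)sₕ²/nₕ with Wₕ = Nₕ/20467:
  Private: (3188/20467)²·(1−794/3188)·3057/794 = 0.070146986
  Public: (17279/20467)²·(1−966/17279)·2200/966 = 1.5324617
  → Var(ȳ_str) = 1.6026087.
Var(ȳ_srs) = (1 − 1760/20467)·5554/1760 = 2.8843182.
deff = 1.6026087 / 2.8843182 = 0.5556.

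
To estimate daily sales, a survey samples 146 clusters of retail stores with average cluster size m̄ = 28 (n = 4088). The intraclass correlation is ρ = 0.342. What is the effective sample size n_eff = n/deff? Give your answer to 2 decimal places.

399.45

deff = 1 + (28 − 1)·0.342 = 1 + 9.234 = 10.234.
n_eff = 4088 / 10.234 = 399.45.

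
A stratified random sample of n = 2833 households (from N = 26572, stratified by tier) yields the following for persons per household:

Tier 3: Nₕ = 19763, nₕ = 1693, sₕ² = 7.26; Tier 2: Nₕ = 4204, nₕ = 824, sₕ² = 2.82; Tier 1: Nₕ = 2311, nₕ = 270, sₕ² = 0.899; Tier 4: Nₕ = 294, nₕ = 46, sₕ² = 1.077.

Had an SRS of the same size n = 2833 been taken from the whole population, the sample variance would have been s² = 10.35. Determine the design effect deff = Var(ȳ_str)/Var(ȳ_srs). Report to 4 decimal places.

0.6932

Var(ȳ_str) = Σ Wₕ²(1−fₕ)sₕ²/nₕ with Wₕ = Nₕ/26572:
  Tier 3: (19763/26572)²·(1−1693/19763)·7.26/1693 = 0.0021689133
  Tier 2: (4204/26572)²·(1−824/4204)·2.82/824 = 6.8873605 × 10^-5
  Tier 1: (2311/26572)²·(1−270/2311)·0.899/270 = 2.2242848 × 10^-5
  Tier 4: (294/26572)²·(1−46/294)·1.077/46 = 2.4177333 × 10^-6
  → Var(ȳ_str) = 0.0022624475.
Var(ȳ_srs) = (1 − 2833/26572)·10.35/2833 = 0.0032638632.
deff = 0.0022624475 / 0.0032638632 = 0.6932.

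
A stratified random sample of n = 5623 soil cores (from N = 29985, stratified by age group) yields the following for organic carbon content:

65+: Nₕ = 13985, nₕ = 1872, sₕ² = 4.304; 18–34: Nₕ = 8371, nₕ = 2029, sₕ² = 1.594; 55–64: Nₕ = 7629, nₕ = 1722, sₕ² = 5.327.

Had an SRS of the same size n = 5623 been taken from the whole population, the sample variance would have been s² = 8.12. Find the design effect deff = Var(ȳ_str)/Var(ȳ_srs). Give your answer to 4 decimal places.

Var(ȳ_str) = Σ Wₕ²(1−fₕ)sₕ²/nₕ with Wₕ = Nₕ/29985:
  65+: (13985/29985)²·(1−1872/13985)·4.304/1872 = 4.3318409 × 10^-4
  18–34: (8371/29985)²·(1−2029/8371)·1.594/2029 = 4.6387583 × 10^-5
  55–64: (7629/29985)²·(1−1722/7629)·5.327/1722 = 1.5505152 × 10^-4
  → Var(ȳ_str) = 6.3462319 × 10^-4.
Var(ȳ_srs) = (1 − 5623/29985)·8.12/5623 = 0.0011732669.
deff = (6.3462319 × 10^-4) / 0.0011732669 = 0.5409.

0.5409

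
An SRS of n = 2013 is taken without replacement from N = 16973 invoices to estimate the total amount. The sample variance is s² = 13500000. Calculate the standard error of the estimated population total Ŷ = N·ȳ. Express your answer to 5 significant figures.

1.3049 × 10^6

Var(Ŷ) = N²·Var(ȳ) = N²·(1 − n/N)·s²/n.
f = 2013/16973 = 0.11860013; Var(ȳ) = 0.88139987·13500000/2013 = 5911.0274.
Var(Ŷ) = 16973² · 5911.0274 = 1.7028649 × 10^12.
SE(Ŷ) = √(1.7028649 × 10^12) = 1.3049 × 10^6.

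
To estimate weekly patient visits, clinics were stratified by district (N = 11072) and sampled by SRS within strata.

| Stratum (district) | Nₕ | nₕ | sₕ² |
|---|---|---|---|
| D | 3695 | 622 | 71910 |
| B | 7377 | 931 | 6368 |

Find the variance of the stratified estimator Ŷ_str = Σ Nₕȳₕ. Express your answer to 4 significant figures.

1.638 × 10^9

Var(Ŷ_str) = Σₕ Nₕ²(1 − fₕ)sₕ²/nₕ.
D: 3695²·(1 − 622/3695)·71910/622 = 1.3127315 × 10^9.
B: 7377²·(1 − 931/7377)·6368/931 = 3.2525461 × 10^8.
Sum = 1.6379861 × 10^9.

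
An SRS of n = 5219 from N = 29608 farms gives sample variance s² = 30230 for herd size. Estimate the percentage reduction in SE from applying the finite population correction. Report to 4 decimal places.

f = n/N = 5219/29608 = 0.17626993.
SE_no-fpc = √(s²/n) = 2.4067192; SE_fpc = √((1−f)s²/n) = 2.1843282.
Ratio = √(1−f) = 0.90759577. Reduction = 100·(1 − 0.90759577) = 9.2404%.

9.2404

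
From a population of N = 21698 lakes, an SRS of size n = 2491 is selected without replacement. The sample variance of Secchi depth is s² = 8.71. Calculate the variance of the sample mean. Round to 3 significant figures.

Under SRS without replacement, Var(ȳ) = (1 − f)·s²/n with f = n/N = 2491/21698 = 0.11480321.
Var(ȳ) = (1 − 0.11480321)·8.71/2491 = 0.88519679·0.0034965877 = 0.0030951682.

0.00310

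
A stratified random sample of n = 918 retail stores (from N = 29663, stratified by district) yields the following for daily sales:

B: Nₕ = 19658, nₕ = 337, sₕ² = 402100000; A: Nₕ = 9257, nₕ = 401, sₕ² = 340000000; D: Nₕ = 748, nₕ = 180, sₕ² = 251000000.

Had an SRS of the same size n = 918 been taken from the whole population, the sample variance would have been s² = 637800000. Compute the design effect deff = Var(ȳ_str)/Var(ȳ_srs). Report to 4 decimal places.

0.8833

Var(ȳ_str) = Σ Wₕ²(1−fₕ)sₕ²/nₕ with Wₕ = Nₕ/29663:
  B: (19658/29663)²·(1−337/19658)·402100000/337 = 515042.37
  A: (9257/29663)²·(1−401/9257)·340000000/401 = 78997.304
  D: (748/29663)²·(1−180/748)·251000000/180 = 673.31921
  → Var(ȳ_str) = 594712.99.
Var(ȳ_srs) = (1 − 918/29663)·637800000/918 = 673269.71.
deff = 594712.99 / 673269.71 = 0.8833.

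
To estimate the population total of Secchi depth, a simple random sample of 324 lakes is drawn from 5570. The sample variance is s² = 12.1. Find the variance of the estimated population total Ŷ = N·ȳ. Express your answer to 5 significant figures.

Var(Ŷ) = N²·Var(ȳ) = N²·(1 − n/N)·s²/n.
f = 324/5570 = 0.05816876; Var(ȳ) = 0.94183124·12.1/324 = 0.035173327.
Var(Ŷ) = 5570² · 0.035173327 = 1.091249 × 10^6.

1.0912 × 10^6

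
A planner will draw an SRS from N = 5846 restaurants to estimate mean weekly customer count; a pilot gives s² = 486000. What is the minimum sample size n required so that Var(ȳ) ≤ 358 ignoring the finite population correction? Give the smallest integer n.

1358

Without fpc, n₀ = s²/D = 486000/358 = 1357.5419.
Rounding up, n = 1358.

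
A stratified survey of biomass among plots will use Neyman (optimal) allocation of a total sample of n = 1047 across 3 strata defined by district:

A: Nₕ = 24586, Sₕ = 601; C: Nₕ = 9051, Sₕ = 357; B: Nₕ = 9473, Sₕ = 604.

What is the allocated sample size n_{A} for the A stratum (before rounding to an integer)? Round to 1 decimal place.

652.0

Neyman allocation: nₕ = n·NₕSₕ / Σⱼ NⱼSⱼ.
Σ NⱼSⱼ = 24586·601 + 9051·357 + 9473·604 = 2.3729085 × 10^7.
n_{A} = 1047·24586·601 / (2.3729085 × 10^7) = 652.0.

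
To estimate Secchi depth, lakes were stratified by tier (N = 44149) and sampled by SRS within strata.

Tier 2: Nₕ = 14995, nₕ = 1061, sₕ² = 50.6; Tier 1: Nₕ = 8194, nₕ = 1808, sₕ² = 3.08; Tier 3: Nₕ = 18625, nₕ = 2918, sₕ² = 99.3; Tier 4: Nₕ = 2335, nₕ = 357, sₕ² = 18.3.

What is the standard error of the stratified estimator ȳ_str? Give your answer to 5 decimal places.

0.10192

Var(ȳ_str) = Σₕ Wₕ²(1 − fₕ)sₕ²/nₕ with Wₕ = Nₕ/N, N = 44149.
Tier 2: Wₕ = 0.33964529; term = 0.33964529²·(1 − 0.07075692)·50.6/1061 = 0.0051122922.
Tier 1: Wₕ = 0.18559877; term = 0.18559877²·(1 − 0.22064926)·3.08/1808 = 4.5733603 × 10^-5.
Tier 3: Wₕ = 0.42186686; term = 0.42186686²·(1 − 0.15667114)·99.3/2918 = 0.0051075396.
Tier 4: Wₕ = 0.05288908; term = 0.05288908²·(1 − 0.15289079)·18.3/357 = 1.2146588 × 10^-4.
Sum = 0.010387031.
SE = √(0.010387031) = 0.10192.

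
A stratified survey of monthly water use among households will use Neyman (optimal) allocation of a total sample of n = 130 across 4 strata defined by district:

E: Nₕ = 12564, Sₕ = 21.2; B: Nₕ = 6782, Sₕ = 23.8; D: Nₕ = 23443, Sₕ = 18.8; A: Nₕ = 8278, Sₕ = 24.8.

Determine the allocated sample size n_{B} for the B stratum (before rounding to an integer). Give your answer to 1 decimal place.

19.5

Neyman allocation: nₕ = n·NₕSₕ / Σⱼ NⱼSⱼ.
Σ NⱼSⱼ = 12564·21.2 + 6782·23.8 + 23443·18.8 + 8278·24.8 = 1.0737912 × 10^6.
n_{B} = 130·6782·23.8 / (1.0737912 × 10^6) = 19.5.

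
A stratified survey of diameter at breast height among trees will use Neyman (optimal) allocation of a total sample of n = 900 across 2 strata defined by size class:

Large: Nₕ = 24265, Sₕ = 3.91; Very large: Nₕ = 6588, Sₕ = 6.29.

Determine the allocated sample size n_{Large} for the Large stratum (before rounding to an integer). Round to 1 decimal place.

626.4

Neyman allocation: nₕ = n·NₕSₕ / Σⱼ NⱼSⱼ.
Σ NⱼSⱼ = 24265·3.91 + 6588·6.29 = 136314.67.
n_{Large} = 900·24265·3.91 / 136314.67 = 626.4.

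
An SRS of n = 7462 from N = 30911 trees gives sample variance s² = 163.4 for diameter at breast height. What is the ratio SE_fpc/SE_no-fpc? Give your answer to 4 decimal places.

f = n/N = 7462/30911 = 0.24140274.
SE_no-fpc = √(s²/n) = 0.14797843; SE_fpc = √((1−f)s²/n) = 0.12888549.
Ratio = √(1−f) = 0.87097489.

0.8710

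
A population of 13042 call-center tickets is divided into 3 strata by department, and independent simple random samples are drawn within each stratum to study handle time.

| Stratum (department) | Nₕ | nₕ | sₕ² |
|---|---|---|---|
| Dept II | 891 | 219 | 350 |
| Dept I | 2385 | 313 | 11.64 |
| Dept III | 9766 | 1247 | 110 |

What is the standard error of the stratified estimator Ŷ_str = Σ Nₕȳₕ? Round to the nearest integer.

Var(Ŷ_str) = Σₕ Nₕ²(1 − fₕ)sₕ²/nₕ.
Dept II: 891²·(1 − 219/891)·350/219 = 956909.59.
Dept I: 2385²·(1 − 313/2385)·11.64/313 = 183775.15.
Dept III: 9766²·(1 − 1247/9766)·110/1247 = 7.3389101 × 10^6.
Sum = 8.4795948 × 10^6.
SE = √(8.4795948 × 10^6) = 2912.

2912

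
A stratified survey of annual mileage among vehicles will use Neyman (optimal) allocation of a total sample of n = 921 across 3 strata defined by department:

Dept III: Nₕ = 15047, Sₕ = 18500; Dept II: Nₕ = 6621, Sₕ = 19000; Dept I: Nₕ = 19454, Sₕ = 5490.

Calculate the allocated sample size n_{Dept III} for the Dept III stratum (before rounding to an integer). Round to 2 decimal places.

Neyman allocation: nₕ = n·NₕSₕ / Σⱼ NⱼSⱼ.
Σ NⱼSⱼ = 15047·18500 + 6621·19000 + 19454·5490 = 5.1097096 × 10^8.
n_{Dept III} = 921·15047·18500 / (5.1097096 × 10^8) = 501.75.

501.75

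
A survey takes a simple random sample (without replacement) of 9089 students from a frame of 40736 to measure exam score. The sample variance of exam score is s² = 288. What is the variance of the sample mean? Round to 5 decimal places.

0.02462

Under SRS without replacement, Var(ȳ) = (1 − f)·s²/n with f = n/N = 9089/40736 = 0.22311960.
Var(ȳ) = (1 − 0.22311960)·288/9089 = 0.77688040·0.031686654 = 0.024616741.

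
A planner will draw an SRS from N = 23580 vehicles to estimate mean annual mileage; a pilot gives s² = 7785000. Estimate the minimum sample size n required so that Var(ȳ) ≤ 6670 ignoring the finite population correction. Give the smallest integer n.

Without fpc, n₀ = s²/D = 7785000/6670 = 1167.1664.
Rounding up, n = 1168.

1168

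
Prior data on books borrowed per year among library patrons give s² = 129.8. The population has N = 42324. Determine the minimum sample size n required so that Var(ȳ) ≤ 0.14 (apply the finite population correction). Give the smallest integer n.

908

Without fpc, n₀ = s²/D = 129.8/0.14 = 927.1429.
With fpc, (1 − n/N)·s²/n ≤ D requires n ≥ n₀/(1 + n₀/N) = 927.1429/(1 + 927.1429/42324) = 907.2684.
Rounding up, n = 908.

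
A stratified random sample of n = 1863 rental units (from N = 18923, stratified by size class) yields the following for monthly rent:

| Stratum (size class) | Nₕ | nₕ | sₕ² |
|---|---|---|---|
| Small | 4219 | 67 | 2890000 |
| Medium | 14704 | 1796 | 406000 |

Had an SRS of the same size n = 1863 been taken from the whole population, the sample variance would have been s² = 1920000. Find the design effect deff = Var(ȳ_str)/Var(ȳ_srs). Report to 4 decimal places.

2.4000

Var(ȳ_str) = Σ Wₕ²(1−fₕ)sₕ²/nₕ with Wₕ = Nₕ/18923:
  Small: (4219/18923)²·(1−67/4219)·2890000/67 = 2110.1335
  Medium: (14704/18923)²·(1−1796/14704)·406000/1796 = 119.82134
  → Var(ȳ_str) = 2229.9548.
Var(ȳ_srs) = (1 − 1863/18923)·1920000/1863 = 929.13199.
deff = 2229.9548 / 929.13199 = 2.4000.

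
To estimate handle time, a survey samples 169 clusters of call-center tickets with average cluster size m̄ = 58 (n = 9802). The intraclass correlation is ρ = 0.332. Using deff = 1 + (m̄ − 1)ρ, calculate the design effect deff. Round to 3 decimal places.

deff = 1 + (58 − 1)·0.332 = 1 + 18.924 = 19.924.

19.924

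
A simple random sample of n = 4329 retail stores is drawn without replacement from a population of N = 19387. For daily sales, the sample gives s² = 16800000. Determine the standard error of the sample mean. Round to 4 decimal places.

Under SRS without replacement, Var(ȳ) = (1 − f)·s²/n with f = n/N = 4329/19387 = 0.22329396.
Var(ȳ) = (1 − 0.22329396)·16800000/4329 = 0.77670604·3880.8039 = 3014.2438.
SE(ȳ) = √(3014.2438) = 54.9021.

54.9021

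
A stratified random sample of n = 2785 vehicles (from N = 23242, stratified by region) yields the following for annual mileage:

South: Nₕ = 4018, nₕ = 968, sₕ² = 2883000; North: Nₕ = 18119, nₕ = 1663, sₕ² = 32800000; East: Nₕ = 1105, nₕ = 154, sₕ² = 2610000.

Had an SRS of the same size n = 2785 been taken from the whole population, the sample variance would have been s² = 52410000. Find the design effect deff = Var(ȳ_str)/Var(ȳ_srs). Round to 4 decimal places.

0.6633

Var(ȳ_str) = Σ Wₕ²(1−fₕ)sₕ²/nₕ with Wₕ = Nₕ/23242:
  South: (4018/23242)²·(1−968/4018)·2883000/968 = 67.5666
  North: (18119/23242)²·(1−1663/18119)·32800000/1663 = 10886.621
  East: (1105/23242)²·(1−154/1105)·2610000/154 = 32.969745
  → Var(ȳ_str) = 10987.157.
Var(ȳ_srs) = (1 − 2785/23242)·52410000/2785 = 16563.702.
deff = 10987.157 / 16563.702 = 0.6633.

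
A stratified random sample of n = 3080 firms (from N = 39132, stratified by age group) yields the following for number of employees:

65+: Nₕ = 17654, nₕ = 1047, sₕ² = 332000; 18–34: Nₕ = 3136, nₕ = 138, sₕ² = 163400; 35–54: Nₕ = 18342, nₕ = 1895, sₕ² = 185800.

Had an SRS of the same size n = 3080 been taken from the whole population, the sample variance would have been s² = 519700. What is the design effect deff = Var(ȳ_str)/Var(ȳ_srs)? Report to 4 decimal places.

0.5616

Var(ȳ_str) = Σ Wₕ²(1−fₕ)sₕ²/nₕ with Wₕ = Nₕ/39132:
  65+: (17654/39132)²·(1−1047/17654)·332000/1047 = 60.710194
  18–34: (3136/39132)²·(1−138/3136)·163400/138 = 7.2697012
  35–54: (18342/39132)²·(1−1895/18342)·185800/1895 = 19.315493
  → Var(ȳ_str) = 87.295388.
Var(ȳ_srs) = (1 − 3080/39132)·519700/3080 = 155.45308.
deff = 87.295388 / 155.45308 = 0.5616.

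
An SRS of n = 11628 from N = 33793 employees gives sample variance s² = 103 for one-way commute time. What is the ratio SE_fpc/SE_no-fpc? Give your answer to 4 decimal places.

f = n/N = 11628/33793 = 0.34409493.
SE_no-fpc = √(s²/n) = 0.094116572; SE_fpc = √((1−f)s²/n) = 0.076223098.
Ratio = √(1−f) = 0.80987966.

0.8099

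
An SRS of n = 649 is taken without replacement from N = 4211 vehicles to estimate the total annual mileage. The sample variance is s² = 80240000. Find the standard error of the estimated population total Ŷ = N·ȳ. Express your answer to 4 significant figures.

Var(Ŷ) = N²·Var(ȳ) = N²·(1 − n/N)·s²/n.
f = 649/4211 = 0.15412016; Var(ȳ) = 0.84587984·80240000/649 = 104581.51.
Var(Ŷ) = 4211² · 104581.51 = 1.8544938 × 10^12.
SE(Ŷ) = √(1.8544938 × 10^12) = 1.362 × 10^6.

1.362 × 10^6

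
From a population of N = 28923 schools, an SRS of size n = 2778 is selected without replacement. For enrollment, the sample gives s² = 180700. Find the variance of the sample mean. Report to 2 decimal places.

Under SRS without replacement, Var(ȳ) = (1 − f)·s²/n with f = n/N = 2778/28923 = 0.09604813.
Var(ȳ) = (1 − 0.09604813)·180700/2778 = 0.90395187·65.046796 = 58.799173.

58.80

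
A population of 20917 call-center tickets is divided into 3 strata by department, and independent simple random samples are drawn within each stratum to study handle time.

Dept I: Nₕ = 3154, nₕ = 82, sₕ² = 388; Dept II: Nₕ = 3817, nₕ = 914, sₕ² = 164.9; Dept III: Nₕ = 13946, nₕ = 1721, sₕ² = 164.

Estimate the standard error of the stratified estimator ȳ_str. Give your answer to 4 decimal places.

0.3827

Var(ȳ_str) = Σₕ Wₕ²(1 − fₕ)sₕ²/nₕ with Wₕ = Nₕ/N, N = 20917.
Dept I: Wₕ = 0.15078644; term = 0.15078644²·(1 − 0.02599873)·388/82 = 0.10478569.
Dept II: Wₕ = 0.18248315; term = 0.18248315²·(1 − 0.23945507)·164.9/914 = 0.0045692494.
Dept III: Wₕ = 0.66673041; term = 0.66673041²·(1 − 0.12340456)·164/1721 = 0.037133229.
Sum = 0.14648817.
SE = √(0.14648817) = 0.3827.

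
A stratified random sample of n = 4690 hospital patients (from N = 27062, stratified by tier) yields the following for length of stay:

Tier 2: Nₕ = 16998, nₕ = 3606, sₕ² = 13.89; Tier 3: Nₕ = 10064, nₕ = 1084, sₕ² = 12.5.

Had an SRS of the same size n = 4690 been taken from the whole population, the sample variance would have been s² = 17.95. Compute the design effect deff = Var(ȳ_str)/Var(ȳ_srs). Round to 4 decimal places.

Var(ȳ_str) = Σ Wₕ²(1−fₕ)sₕ²/nₕ with Wₕ = Nₕ/27062:
  Tier 2: (16998/27062)²·(1−3606/16998)·13.89/3606 = 0.0011972918
  Tier 3: (10064/27062)²·(1−1084/10064)·12.5/1084 = 0.0014230099
  → Var(ȳ_str) = 0.0026203017.
Var(ȳ_srs) = (1 − 4690/27062)·17.95/4690 = 0.0031640004.
deff = 0.0026203017 / 0.0031640004 = 0.8282.

0.8282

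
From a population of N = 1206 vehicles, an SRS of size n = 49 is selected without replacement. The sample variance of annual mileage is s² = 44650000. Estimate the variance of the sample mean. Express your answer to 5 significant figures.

Under SRS without replacement, Var(ȳ) = (1 − f)·s²/n with f = n/N = 49/1206 = 0.04063018.
Var(ȳ) = (1 − 0.04063018)·44650000/49 = 0.95936982·911224.49 = 874201.27.

874200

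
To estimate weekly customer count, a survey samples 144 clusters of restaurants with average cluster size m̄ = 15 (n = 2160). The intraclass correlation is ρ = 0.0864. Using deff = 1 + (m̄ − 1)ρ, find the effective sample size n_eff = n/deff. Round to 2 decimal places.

deff = 1 + (15 − 1)·0.0864 = 1 + 1.2096 = 2.2096.
n_eff = 2160 / 2.2096 = 977.55.

977.55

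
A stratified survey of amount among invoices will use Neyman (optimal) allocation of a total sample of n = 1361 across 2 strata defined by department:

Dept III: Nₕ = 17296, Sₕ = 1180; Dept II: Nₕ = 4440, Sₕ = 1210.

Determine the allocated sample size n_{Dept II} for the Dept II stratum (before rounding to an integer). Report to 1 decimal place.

283.6

Neyman allocation: nₕ = n·NₕSₕ / Σⱼ NⱼSⱼ.
Σ NⱼSⱼ = 17296·1180 + 4440·1210 = 2.578168 × 10^7.
n_{Dept II} = 1361·4440·1210 / (2.578168 × 10^7) = 283.6.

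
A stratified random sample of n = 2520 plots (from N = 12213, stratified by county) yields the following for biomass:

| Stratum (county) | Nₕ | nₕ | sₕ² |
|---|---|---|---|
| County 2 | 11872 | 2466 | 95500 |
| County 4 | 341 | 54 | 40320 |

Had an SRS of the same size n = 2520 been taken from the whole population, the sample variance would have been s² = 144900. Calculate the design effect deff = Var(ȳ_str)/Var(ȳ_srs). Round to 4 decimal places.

0.6461

Var(ȳ_str) = Σ Wₕ²(1−fₕ)sₕ²/nₕ with Wₕ = Nₕ/12213:
  County 2: (11872/12213)²·(1−2466/11872)·95500/2466 = 28.993086
  County 4: (341/12213)²·(1−54/341)·40320/54 = 0.48991228
  → Var(ȳ_str) = 29.482998.
Var(ȳ_srs) = (1 − 2520/12213)·144900/2520 = 45.635593.
deff = 29.482998 / 45.635593 = 0.6461.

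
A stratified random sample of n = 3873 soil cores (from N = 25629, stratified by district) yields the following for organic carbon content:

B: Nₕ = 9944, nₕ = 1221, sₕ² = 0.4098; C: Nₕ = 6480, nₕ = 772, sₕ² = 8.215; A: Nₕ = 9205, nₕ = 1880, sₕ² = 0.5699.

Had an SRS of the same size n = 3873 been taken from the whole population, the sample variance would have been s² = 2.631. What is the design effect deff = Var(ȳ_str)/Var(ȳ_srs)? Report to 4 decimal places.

Var(ȳ_str) = Σ Wₕ²(1−fₕ)sₕ²/nₕ with Wₕ = Nₕ/25629:
  B: (9944/25629)²·(1−1221/9944)·0.4098/1221 = 4.4322062 × 10^-5
  C: (6480/25629)²·(1−772/6480)·8.215/772 = 5.9921947 × 10^-4
  A: (9205/25629)²·(1−1880/9205)·0.5699/1880 = 3.1117802 × 10^-5
  → Var(ȳ_str) = 6.7465933 × 10^-4.
Var(ȳ_srs) = (1 − 3873/25629)·2.631/3873 = 5.7666121 × 10^-4.
deff = (6.7465933 × 10^-4) / (5.7666121 × 10^-4) = 1.1699.

1.1699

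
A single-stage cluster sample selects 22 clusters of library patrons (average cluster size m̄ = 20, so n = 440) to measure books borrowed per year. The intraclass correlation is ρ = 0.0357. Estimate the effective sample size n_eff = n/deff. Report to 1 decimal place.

262.2

deff = 1 + (20 − 1)·0.0357 = 1 + 0.6783 = 1.6783.
n_eff = 440 / 1.6783 = 262.2.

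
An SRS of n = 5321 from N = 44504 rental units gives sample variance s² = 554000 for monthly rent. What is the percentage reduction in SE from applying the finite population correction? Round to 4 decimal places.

f = n/N = 5321/44504 = 0.11956229.
SE_no-fpc = √(s²/n) = 10.203713; SE_fpc = √((1−f)s²/n) = 9.5743119.
Ratio = √(1−f) = 0.93831643. Reduction = 100·(1 − 0.93831643) = 6.1684%.

6.1684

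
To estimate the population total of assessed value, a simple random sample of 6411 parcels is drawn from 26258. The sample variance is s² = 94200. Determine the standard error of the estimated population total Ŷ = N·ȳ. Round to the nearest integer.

87507

Var(Ŷ) = N²·Var(ȳ) = N²·(1 − n/N)·s²/n.
f = 6411/26258 = 0.24415416; Var(ȳ) = 0.75584584·94200/6411 = 11.106017.
Var(Ŷ) = 26258² · 11.106017 = 7.6574051 × 10^9.
SE(Ŷ) = √(7.6574051 × 10^9) = 87507.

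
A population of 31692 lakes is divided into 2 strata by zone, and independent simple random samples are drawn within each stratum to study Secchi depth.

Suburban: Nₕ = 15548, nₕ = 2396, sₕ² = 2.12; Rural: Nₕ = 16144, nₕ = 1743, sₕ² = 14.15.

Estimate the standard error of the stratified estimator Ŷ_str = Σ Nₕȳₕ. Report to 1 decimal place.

Var(Ŷ_str) = Σₕ Nₕ²(1 − fₕ)sₕ²/nₕ.
Suburban: 15548²·(1 − 2396/15548)·2.12/2396 = 180932.
Rural: 16144²·(1 − 1743/16144)·14.15/1743 = 1.8873952 × 10^6.
Sum = 2.0683272 × 10^6.
SE = √(2.0683272 × 10^6) = 1438.2.

1438.2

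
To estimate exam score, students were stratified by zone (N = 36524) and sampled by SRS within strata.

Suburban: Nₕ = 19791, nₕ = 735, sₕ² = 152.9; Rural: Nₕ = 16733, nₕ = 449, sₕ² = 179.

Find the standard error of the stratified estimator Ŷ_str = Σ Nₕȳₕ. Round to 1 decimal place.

13677.8

Var(Ŷ_str) = Σₕ Nₕ²(1 − fₕ)sₕ²/nₕ.
Suburban: 19791²·(1 − 735/19791)·152.9/735 = 7.845482 × 10^7.
Rural: 16733²·(1 − 449/16733)·179/449 = 1.0862795 × 10^8.
Sum = 1.8708277 × 10^8.
SE = √(1.8708277 × 10^8) = 13677.8.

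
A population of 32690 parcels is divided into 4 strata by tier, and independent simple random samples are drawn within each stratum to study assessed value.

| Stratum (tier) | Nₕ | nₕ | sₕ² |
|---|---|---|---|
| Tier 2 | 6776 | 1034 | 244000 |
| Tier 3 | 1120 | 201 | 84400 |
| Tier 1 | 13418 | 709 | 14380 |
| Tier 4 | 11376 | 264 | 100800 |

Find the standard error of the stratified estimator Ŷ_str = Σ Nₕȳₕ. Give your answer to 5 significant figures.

Var(Ŷ_str) = Σₕ Nₕ²(1 − fₕ)sₕ²/nₕ.
Tier 2: 6776²·(1 − 1034/6776)·244000/1034 = 9.1813358 × 10^9.
Tier 3: 1120²·(1 − 201/1120)·84400/201 = 4.3219518 × 10^8.
Tier 1: 13418²·(1 − 709/13418)·14380/709 = 3.4586914 × 10^9.
Tier 4: 11376²·(1 − 264/11376)·100800/264 = 4.8265679 × 10^10.
Sum = 6.1337901 × 10^10.
SE = √(6.1337901 × 10^10) = 247660.

247660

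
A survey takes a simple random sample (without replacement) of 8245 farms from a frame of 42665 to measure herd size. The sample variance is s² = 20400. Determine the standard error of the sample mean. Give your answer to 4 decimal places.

1.4128

Under SRS without replacement, Var(ȳ) = (1 − f)·s²/n with f = n/N = 8245/42665 = 0.19324974.
Var(ȳ) = (1 − 0.19324974)·20400/8245 = 0.80675026·2.4742268 = 1.9960831.
SE(ȳ) = √(1.9960831) = 1.4128.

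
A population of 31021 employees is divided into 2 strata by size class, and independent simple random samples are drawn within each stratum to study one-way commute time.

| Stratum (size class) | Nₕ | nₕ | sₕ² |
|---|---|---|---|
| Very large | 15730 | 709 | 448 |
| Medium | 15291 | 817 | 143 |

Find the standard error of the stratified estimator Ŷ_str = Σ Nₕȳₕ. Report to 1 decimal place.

Var(Ŷ_str) = Σₕ Nₕ²(1 − fₕ)sₕ²/nₕ.
Very large: 15730²·(1 − 709/15730)·448/709 = 1.4929984 × 10^8.
Medium: 15291²·(1 − 817/15291)·143/817 = 3.8738111 × 10^7.
Sum = 1.8803795 × 10^8.
SE = √(1.8803795 × 10^8) = 13712.7.

13712.7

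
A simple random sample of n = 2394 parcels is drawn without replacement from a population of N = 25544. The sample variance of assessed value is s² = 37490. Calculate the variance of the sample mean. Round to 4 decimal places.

14.1923

Under SRS without replacement, Var(ȳ) = (1 − f)·s²/n with f = n/N = 2394/25544 = 0.09372064.
Var(ȳ) = (1 − 0.09372064)·37490/2394 = 0.90627936·15.659983 = 14.19232.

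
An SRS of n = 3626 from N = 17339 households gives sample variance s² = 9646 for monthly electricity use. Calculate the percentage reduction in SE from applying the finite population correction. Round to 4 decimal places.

f = n/N = 3626/17339 = 0.20912394.
SE_no-fpc = √(s²/n) = 1.6310217; SE_fpc = √((1−f)s²/n) = 1.4504873.
Ratio = √(1−f) = 0.88931213. Reduction = 100·(1 − 0.88931213) = 11.0688%.

11.0688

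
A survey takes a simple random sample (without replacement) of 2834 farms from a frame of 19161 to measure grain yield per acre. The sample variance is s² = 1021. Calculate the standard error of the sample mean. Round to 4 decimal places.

0.5541

Under SRS without replacement, Var(ȳ) = (1 − f)·s²/n with f = n/N = 2834/19161 = 0.14790460.
Var(ȳ) = (1 − 0.14790460)·1021/2834 = 0.85209540·0.36026817 = 0.30698285.
SE(ȳ) = √(0.30698285) = 0.5541.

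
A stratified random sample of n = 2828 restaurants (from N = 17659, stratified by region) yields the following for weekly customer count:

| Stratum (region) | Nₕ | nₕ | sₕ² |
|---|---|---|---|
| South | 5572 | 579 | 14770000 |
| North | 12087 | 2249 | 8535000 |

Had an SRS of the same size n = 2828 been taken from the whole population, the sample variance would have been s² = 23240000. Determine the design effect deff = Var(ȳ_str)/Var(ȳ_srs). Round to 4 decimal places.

Var(ȳ_str) = Σ Wₕ²(1−fₕ)sₕ²/nₕ with Wₕ = Nₕ/17659:
  South: (5572/17659)²·(1−579/5572)·14770000/579 = 2275.8435
  North: (12087/17659)²·(1−2249/12087)·8535000/2249 = 1447.1288
  → Var(ȳ_str) = 3722.9723.
Var(ȳ_srs) = (1 − 2828/17659)·23240000/2828 = 6901.779.
deff = 3722.9723 / 6901.779 = 0.5394.

0.5394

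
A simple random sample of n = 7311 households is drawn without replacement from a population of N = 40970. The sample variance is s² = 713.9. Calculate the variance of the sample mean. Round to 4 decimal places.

0.0802

Under SRS without replacement, Var(ȳ) = (1 − f)·s²/n with f = n/N = 7311/40970 = 0.17844764.
Var(ȳ) = (1 − 0.17844764)·713.9/7311 = 0.82155236·0.097647381 = 0.080222436.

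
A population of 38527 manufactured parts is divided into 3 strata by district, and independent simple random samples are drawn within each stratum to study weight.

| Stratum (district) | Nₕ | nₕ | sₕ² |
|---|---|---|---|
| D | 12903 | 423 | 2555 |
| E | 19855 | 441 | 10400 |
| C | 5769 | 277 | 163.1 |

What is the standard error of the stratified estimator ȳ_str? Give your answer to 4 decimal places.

2.6062

Var(ȳ_str) = Σₕ Wₕ²(1 − fₕ)sₕ²/nₕ with Wₕ = Nₕ/N, N = 38527.
D: Wₕ = 0.33490799; term = 0.33490799²·(1 − 0.03278307)·2555/423 = 0.65527777.
E: Wₕ = 0.51535287; term = 0.51535287²·(1 − 0.02221103)·10400/441 = 6.1241988.
C: Wₕ = 0.14973914; term = 0.14973914²·(1 − 0.04801525)·163.1/277 = 0.012568252.
Sum = 6.7920448.
SE = √(6.7920448) = 2.6062.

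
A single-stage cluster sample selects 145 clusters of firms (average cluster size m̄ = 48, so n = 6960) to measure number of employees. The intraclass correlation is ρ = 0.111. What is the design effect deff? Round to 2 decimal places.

6.22

deff = 1 + (48 − 1)·0.111 = 1 + 5.217 = 6.217.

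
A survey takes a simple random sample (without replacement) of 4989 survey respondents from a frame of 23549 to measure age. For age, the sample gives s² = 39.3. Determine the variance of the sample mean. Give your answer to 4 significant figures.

Under SRS without replacement, Var(ȳ) = (1 − f)·s²/n with f = n/N = 4989/23549 = 0.21185613.
Var(ȳ) = (1 − 0.21185613)·39.3/4989 = 0.78814387·0.0078773301 = 0.0062084695.

0.006208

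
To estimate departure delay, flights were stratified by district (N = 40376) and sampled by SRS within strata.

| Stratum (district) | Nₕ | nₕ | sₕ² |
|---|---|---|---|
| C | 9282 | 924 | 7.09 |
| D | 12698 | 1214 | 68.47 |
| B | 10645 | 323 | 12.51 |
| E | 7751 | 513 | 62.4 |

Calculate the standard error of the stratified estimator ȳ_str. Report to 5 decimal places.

0.11048

Var(ȳ_str) = Σₕ Wₕ²(1 − fₕ)sₕ²/nₕ with Wₕ = Nₕ/N, N = 40376.
C: Wₕ = 0.22988904; term = 0.22988904²·(1 − 0.09954751)·7.09/924 = 3.6515026 × 10^-4.
D: Wₕ = 0.31449376; term = 0.31449376²·(1 − 0.09560561)·68.47/1214 = 0.0050450278.
B: Wₕ = 0.26364672; term = 0.26364672²·(1 − 0.03034288)·12.51/323 = 0.0026104641.
E: Wₕ = 0.19197048; term = 0.19197048²·(1 − 0.06618501)·62.4/513 = 0.0041859781.
Sum = 0.01220662.
SE = √(0.01220662) = 0.11048.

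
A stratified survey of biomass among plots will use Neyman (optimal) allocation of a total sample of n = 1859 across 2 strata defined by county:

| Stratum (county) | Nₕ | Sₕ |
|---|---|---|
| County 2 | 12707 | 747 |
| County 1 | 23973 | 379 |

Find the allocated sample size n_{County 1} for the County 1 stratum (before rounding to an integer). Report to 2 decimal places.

909.17

Neyman allocation: nₕ = n·NₕSₕ / Σⱼ NⱼSⱼ.
Σ NⱼSⱼ = 12707·747 + 23973·379 = 1.8577896 × 10^7.
n_{County 1} = 1859·23973·379 / (1.8577896 × 10^7) = 909.17.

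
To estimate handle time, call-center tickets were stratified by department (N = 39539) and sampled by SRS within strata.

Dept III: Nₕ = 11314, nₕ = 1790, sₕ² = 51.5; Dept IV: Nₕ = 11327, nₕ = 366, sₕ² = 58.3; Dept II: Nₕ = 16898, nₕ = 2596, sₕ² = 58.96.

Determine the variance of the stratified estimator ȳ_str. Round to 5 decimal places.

0.01814

Var(ȳ_str) = Σₕ Wₕ²(1 − fₕ)sₕ²/nₕ with Wₕ = Nₕ/N, N = 39539.
Dept III: Wₕ = 0.28614785; term = 0.28614785²·(1 − 0.15821107)·51.5/1790 = 0.0019830716.
Dept IV: Wₕ = 0.28647664; term = 0.28647664²·(1 − 0.03231217)·58.3/366 = 0.01265031.
Dept II: Wₕ = 0.42737550; term = 0.42737550²·(1 − 0.15362765)·58.96/2596 = 0.0035110216.
Sum = 0.018144403.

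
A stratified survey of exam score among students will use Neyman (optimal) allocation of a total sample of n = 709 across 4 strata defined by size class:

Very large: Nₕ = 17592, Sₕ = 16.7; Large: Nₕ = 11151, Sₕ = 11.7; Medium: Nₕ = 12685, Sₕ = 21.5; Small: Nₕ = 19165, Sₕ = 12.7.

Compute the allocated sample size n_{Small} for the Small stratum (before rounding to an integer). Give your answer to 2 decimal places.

183.51

Neyman allocation: nₕ = n·NₕSₕ / Σⱼ NⱼSⱼ.
Σ NⱼSⱼ = 17592·16.7 + 11151·11.7 + 12685·21.5 + 19165·12.7 = 940376.1.
n_{Small} = 709·19165·12.7 / 940376.1 = 183.51.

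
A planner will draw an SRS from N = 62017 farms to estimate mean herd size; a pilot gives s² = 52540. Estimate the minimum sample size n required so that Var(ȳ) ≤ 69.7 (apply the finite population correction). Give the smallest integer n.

Without fpc, n₀ = s²/D = 52540/69.7 = 753.8020.
With fpc, (1 − n/N)·s²/n ≤ D requires n ≥ n₀/(1 + n₀/N) = 753.8020/(1 + 753.8020/62017) = 744.7497.
Rounding up, n = 745.

745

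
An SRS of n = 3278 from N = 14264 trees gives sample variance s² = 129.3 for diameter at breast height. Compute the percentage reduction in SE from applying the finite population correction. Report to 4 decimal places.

f = n/N = 3278/14264 = 0.22980931.
SE_no-fpc = √(s²/n) = 0.19860711; SE_fpc = √((1−f)s²/n) = 0.17429861.
Ratio = √(1−f) = 0.87760509. Reduction = 100·(1 − 0.87760509) = 12.2395%.

12.2395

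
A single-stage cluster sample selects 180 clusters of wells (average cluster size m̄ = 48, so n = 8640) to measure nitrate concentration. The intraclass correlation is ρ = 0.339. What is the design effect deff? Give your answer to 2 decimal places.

deff = 1 + (48 − 1)·0.339 = 1 + 15.933 = 16.933.

16.93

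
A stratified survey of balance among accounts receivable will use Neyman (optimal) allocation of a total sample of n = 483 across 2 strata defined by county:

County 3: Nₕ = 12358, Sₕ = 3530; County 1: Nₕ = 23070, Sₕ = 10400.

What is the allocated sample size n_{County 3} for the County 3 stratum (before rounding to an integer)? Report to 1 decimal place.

Neyman allocation: nₕ = n·NₕSₕ / Σⱼ NⱼSⱼ.
Σ NⱼSⱼ = 12358·3530 + 23070·10400 = 2.8355174 × 10^8.
n_{County 3} = 483·12358·3530 / (2.8355174 × 10^8) = 74.3.

74.3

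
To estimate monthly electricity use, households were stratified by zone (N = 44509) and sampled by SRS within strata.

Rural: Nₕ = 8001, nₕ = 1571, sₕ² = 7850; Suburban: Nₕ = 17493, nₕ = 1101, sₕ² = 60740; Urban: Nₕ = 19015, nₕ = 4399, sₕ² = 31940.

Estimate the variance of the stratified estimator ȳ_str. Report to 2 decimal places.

Var(ȳ_str) = Σₕ Wₕ²(1 − fₕ)sₕ²/nₕ with Wₕ = Nₕ/N, N = 44509.
Rural: Wₕ = 0.17976140; term = 0.17976140²·(1 − 0.19635046)·7850/1571 = 0.12976365.
Suburban: Wₕ = 0.39302164; term = 0.39302164²·(1 − 0.06293946)·60740/1101 = 7.9852412.
Urban: Wₕ = 0.42721697; term = 0.42721697²·(1 − 0.23134368)·31940/4399 = 1.0186152.
Sum = 9.1336201.

9.13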